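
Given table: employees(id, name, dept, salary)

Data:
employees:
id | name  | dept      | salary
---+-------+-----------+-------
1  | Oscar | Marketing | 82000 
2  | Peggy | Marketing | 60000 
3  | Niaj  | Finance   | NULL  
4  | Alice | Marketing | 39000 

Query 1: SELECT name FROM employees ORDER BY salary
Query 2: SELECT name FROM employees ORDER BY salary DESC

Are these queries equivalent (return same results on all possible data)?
No, not equivalent

Query 1 returns: [('Niaj',), ('Alice',), ('Peggy',), ('Oscar',)]
Query 2 returns: [('Oscar',), ('Peggy',), ('Alice',), ('Niaj',)]

Reason: ASC vs DESC gives opposite ordering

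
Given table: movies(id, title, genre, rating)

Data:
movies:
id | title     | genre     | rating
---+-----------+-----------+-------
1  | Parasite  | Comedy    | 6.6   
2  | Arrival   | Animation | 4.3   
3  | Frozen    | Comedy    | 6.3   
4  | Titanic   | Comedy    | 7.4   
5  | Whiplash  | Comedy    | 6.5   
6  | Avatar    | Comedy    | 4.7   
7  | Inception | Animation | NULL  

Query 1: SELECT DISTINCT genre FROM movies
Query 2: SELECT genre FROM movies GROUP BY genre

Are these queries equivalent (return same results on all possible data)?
Yes, equivalent

Both queries return: [('Animation',), ('Comedy',)]

Reason: Both get unique genres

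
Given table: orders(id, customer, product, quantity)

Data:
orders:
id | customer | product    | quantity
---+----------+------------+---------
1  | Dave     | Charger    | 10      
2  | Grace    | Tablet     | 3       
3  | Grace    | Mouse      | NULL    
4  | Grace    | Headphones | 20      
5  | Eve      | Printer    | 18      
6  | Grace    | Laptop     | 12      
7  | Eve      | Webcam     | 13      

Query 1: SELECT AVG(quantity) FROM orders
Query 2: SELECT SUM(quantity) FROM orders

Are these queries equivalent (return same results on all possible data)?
No, not equivalent

Query 1 returns: [(12.666666666666666,)]
Query 2 returns: [(76,)]

Reason: AVG vs SUM give different aggregate values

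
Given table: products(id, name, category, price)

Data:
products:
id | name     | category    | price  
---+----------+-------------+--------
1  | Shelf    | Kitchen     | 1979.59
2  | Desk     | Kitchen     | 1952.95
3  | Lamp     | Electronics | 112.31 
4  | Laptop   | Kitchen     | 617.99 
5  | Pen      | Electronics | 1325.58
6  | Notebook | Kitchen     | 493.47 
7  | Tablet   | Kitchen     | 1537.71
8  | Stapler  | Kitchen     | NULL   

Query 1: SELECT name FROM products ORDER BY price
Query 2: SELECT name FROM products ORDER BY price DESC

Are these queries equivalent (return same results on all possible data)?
No, not equivalent

Query 1 returns: [('Stapler',), ('Lamp',), ('Notebook',), ('Laptop',), ('Pen',), ('Tablet',), ('Desk',), ('Shelf',)]
Query 2 returns: [('Shelf',), ('Desk',), ('Tablet',), ('Pen',), ('Laptop',), ('Notebook',), ('Lamp',), ('Stapler',)]

Reason: ASC vs DESC gives opposite ordering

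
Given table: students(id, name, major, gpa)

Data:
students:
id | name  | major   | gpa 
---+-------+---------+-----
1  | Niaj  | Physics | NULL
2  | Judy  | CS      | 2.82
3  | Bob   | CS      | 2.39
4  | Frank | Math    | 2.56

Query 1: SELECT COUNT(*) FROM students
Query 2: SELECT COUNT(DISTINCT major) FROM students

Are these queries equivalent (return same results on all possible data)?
No, not equivalent

Query 1 returns: [(4,)]
Query 2 returns: [(3,)]

Reason: COUNT(*) counts rows, COUNT(DISTINCT major) counts unique majors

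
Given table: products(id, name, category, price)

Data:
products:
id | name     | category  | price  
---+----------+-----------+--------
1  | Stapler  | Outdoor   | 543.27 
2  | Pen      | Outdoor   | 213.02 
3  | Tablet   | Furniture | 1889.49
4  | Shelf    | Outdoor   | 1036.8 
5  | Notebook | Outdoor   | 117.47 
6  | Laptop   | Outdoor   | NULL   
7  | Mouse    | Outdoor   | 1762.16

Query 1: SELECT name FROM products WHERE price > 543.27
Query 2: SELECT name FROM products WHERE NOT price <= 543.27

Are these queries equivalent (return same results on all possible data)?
Yes, equivalent

Both queries return: [('Mouse',), ('Shelf',), ('Tablet',)]

Reason: Both filter price > 543.27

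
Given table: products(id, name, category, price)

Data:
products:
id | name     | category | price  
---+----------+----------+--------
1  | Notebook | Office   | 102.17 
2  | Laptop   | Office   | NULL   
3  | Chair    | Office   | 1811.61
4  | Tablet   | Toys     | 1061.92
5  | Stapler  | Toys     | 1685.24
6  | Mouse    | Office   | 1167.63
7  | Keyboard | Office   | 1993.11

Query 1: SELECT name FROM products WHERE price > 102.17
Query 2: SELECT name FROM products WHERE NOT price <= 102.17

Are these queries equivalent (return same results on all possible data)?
Yes, equivalent

Both queries return: [('Chair',), ('Keyboard',), ('Mouse',), ('Stapler',), ('Tablet',)]

Reason: Both filter price > 102.17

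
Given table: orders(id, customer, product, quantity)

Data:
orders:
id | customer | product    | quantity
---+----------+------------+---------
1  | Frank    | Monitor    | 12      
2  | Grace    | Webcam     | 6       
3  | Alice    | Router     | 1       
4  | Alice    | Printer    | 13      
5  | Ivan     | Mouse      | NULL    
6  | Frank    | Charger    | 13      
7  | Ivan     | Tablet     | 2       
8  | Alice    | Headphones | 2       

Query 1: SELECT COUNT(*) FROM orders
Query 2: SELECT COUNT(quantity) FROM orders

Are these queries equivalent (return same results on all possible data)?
No, not equivalent

Query 1 returns: [(8,)]
Query 2 returns: [(7,)]

Reason: COUNT(*) includes NULLs, COUNT(column) excludes them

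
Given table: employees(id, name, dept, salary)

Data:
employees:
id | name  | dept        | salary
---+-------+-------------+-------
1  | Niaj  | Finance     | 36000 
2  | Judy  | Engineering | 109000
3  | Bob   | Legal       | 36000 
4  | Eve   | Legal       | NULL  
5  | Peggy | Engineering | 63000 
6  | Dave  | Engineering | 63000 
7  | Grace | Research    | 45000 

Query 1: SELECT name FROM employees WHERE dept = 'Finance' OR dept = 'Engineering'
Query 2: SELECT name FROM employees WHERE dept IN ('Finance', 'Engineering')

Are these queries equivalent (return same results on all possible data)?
Yes, equivalent

Both queries return: [('Dave',), ('Judy',), ('Niaj',), ('Peggy',)]

Reason: OR vs IN are equivalent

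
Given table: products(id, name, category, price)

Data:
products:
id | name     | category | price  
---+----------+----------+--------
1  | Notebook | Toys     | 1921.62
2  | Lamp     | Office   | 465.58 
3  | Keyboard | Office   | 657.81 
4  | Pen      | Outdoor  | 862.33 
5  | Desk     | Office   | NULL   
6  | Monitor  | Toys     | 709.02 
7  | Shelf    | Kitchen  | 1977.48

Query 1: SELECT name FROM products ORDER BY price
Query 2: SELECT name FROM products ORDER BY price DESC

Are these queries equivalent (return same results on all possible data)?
No, not equivalent

Query 1 returns: [('Desk',), ('Lamp',), ('Keyboard',), ('Monitor',), ('Pen',), ('Notebook',), ('Shelf',)]
Query 2 returns: [('Shelf',), ('Notebook',), ('Pen',), ('Monitor',), ('Keyboard',), ('Lamp',), ('Desk',)]

Reason: ASC vs DESC gives opposite ordering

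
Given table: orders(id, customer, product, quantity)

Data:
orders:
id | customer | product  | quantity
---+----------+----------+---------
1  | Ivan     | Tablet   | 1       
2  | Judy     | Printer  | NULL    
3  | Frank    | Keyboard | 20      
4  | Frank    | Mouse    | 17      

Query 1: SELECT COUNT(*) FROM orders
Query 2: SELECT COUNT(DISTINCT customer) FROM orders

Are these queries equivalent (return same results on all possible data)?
No, not equivalent

Query 1 returns: [(4,)]
Query 2 returns: [(3,)]

Reason: COUNT(*) counts rows, COUNT(DISTINCT customer) counts unique customers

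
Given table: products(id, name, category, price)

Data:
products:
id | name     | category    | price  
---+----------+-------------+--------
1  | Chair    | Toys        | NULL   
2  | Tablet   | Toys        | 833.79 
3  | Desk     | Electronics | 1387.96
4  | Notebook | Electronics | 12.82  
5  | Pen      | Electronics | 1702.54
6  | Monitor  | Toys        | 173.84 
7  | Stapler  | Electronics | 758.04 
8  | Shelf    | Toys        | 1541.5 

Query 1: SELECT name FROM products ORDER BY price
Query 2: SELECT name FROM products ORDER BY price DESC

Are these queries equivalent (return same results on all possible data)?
No, not equivalent

Query 1 returns: [('Chair',), ('Notebook',), ('Monitor',), ('Stapler',), ('Tablet',), ('Desk',), ('Shelf',), ('Pen',)]
Query 2 returns: [('Pen',), ('Shelf',), ('Desk',), ('Tablet',), ('Stapler',), ('Monitor',), ('Notebook',), ('Chair',)]

Reason: ASC vs DESC gives opposite ordering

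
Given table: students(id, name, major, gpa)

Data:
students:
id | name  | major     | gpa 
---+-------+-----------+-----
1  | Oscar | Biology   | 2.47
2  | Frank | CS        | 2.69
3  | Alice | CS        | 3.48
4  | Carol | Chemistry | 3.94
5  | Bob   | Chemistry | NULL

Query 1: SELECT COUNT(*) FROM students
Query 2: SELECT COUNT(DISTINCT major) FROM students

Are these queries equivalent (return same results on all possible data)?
No, not equivalent

Query 1 returns: [(5,)]
Query 2 returns: [(3,)]

Reason: COUNT(*) counts rows, COUNT(DISTINCT major) counts unique majors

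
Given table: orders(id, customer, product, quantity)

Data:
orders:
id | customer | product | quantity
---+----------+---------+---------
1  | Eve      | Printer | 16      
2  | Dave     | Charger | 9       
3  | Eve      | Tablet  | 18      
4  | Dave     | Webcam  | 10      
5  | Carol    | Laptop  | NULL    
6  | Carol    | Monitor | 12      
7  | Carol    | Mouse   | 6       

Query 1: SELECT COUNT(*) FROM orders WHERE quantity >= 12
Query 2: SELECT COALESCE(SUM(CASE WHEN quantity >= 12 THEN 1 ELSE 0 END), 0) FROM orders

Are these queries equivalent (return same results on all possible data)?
Yes, equivalent

Both queries return: [(3,)]

Reason: COUNT with WHERE vs conditional SUM (COALESCE handles empty-table NULL)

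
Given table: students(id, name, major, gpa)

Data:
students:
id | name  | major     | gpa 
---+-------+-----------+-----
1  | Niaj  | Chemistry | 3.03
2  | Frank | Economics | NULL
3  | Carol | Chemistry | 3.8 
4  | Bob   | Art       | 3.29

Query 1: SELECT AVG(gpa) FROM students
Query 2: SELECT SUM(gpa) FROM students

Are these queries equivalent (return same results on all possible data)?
No, not equivalent

Query 1 returns: [(3.373333333333333,)]
Query 2 returns: [(10.12,)]

Reason: AVG vs SUM give different aggregate values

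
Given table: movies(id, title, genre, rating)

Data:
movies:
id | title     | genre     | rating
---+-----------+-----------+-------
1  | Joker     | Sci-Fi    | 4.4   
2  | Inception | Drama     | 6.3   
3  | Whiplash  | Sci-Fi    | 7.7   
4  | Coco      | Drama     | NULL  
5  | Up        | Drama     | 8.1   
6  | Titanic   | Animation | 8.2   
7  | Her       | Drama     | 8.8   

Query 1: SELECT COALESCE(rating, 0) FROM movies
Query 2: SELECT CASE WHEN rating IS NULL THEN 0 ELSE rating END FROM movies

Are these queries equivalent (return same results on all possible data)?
Yes, equivalent

Both queries return: [(0,), (4.4,), (6.3,), (7.7,), (8.1,), (8.2,), (8.8,)]

Reason: COALESCE vs CASE for NULL handling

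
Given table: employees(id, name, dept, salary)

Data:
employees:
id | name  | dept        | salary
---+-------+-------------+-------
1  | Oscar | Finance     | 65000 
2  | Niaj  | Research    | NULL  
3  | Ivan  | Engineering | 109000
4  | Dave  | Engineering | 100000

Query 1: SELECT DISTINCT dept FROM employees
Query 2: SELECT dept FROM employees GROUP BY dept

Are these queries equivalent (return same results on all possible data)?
Yes, equivalent

Both queries return: [('Engineering',), ('Finance',), ('Research',)]

Reason: Both get unique depts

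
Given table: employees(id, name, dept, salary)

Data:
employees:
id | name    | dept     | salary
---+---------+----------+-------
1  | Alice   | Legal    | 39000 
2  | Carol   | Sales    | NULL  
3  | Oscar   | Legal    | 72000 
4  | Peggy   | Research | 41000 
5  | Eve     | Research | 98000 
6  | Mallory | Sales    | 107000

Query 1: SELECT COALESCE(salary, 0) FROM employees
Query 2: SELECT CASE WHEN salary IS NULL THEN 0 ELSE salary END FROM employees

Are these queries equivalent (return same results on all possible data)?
Yes, equivalent

Both queries return: [(0,), (39000,), (41000,), (72000,), (98000,), (107000,)]

Reason: COALESCE vs CASE for NULL handling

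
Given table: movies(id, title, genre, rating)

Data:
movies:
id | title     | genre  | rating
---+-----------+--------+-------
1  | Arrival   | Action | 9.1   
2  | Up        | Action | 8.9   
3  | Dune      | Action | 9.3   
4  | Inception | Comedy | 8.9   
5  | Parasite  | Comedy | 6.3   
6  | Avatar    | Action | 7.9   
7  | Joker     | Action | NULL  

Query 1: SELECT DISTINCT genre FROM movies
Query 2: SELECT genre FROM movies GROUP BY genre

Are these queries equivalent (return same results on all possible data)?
Yes, equivalent

Both queries return: [('Action',), ('Comedy',)]

Reason: Both get unique genres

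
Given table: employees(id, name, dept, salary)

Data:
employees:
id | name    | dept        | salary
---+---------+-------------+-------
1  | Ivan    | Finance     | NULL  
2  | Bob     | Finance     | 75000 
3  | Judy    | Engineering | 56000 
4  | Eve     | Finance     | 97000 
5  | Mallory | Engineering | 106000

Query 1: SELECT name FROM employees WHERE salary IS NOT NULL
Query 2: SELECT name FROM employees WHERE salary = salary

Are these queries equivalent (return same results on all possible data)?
Yes, equivalent

Both queries return: [('Bob',), ('Eve',), ('Judy',), ('Mallory',)]

Reason: IS NOT NULL vs self-equality (both exclude NULLs)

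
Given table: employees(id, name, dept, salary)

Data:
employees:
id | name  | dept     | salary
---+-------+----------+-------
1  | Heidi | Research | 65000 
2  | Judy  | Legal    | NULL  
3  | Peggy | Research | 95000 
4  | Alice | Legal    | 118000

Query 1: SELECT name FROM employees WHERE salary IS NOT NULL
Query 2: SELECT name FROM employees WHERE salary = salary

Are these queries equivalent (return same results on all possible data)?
Yes, equivalent

Both queries return: [('Alice',), ('Heidi',), ('Peggy',)]

Reason: IS NOT NULL vs self-equality (both exclude NULLs)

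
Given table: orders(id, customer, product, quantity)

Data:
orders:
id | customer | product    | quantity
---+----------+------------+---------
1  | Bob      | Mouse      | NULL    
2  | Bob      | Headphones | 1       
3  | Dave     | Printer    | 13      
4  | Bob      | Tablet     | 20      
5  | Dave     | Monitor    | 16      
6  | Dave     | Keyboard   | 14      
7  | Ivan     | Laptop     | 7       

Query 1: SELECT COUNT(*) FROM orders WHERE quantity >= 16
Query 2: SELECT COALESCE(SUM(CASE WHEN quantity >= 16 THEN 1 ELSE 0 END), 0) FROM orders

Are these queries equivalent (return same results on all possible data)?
Yes, equivalent

Both queries return: [(2,)]

Reason: COUNT with WHERE vs conditional SUM (COALESCE handles empty-table NULL)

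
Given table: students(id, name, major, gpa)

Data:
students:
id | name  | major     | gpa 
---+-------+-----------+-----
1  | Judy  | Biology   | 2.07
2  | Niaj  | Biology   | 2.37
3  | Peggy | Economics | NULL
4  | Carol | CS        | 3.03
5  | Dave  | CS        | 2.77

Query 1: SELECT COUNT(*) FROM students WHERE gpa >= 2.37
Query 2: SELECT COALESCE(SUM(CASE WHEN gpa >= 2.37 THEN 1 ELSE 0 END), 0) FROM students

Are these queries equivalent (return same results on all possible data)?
Yes, equivalent

Both queries return: [(3,)]

Reason: COUNT with WHERE vs conditional SUM (COALESCE handles empty-table NULL)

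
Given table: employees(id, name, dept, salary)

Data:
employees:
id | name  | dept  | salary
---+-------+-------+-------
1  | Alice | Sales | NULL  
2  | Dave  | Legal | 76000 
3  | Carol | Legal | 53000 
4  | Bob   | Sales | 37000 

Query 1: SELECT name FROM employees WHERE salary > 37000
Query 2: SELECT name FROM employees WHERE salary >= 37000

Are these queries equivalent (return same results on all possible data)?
No, not equivalent

Query 1 returns: [('Dave',), ('Carol',)]
Query 2 returns: [('Dave',), ('Carol',), ('Bob',)]

Reason: > vs >= gives different results when salary = 37000 exists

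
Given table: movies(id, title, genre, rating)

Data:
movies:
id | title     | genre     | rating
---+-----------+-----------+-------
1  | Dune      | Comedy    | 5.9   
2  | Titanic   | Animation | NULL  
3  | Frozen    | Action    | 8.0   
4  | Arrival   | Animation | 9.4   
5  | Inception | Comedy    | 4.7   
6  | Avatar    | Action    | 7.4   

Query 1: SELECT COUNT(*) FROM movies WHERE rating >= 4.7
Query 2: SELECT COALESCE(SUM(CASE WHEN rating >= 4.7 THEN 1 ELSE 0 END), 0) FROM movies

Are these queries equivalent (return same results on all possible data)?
Yes, equivalent

Both queries return: [(5,)]

Reason: COUNT with WHERE vs conditional SUM (COALESCE handles empty-table NULL)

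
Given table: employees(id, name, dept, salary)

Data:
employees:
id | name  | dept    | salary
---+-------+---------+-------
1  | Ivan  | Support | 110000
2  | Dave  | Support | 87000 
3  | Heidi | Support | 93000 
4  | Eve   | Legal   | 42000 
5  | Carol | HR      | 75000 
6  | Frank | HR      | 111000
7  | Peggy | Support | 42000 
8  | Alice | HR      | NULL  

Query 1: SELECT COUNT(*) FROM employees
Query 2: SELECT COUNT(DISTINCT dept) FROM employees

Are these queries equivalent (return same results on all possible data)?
No, not equivalent

Query 1 returns: [(8,)]
Query 2 returns: [(3,)]

Reason: COUNT(*) counts rows, COUNT(DISTINCT dept) counts unique depts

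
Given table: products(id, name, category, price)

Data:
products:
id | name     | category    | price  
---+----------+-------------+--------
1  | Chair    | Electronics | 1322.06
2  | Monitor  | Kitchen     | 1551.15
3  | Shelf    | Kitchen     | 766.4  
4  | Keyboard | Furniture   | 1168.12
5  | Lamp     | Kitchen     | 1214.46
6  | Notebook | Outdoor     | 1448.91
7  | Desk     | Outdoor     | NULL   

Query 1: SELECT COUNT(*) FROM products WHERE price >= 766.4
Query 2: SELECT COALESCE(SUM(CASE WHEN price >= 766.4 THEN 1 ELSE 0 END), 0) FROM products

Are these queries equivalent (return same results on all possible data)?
Yes, equivalent

Both queries return: [(6,)]

Reason: COUNT with WHERE vs conditional SUM (COALESCE handles empty-table NULL)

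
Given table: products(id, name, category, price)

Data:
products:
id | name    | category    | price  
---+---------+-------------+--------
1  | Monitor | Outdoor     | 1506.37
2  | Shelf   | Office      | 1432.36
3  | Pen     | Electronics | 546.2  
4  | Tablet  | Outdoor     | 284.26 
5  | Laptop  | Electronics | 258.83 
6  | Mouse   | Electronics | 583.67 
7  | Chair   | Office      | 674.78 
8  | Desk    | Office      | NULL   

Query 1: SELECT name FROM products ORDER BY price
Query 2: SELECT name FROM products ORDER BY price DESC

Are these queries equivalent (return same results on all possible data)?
No, not equivalent

Query 1 returns: [('Desk',), ('Laptop',), ('Tablet',), ('Pen',), ('Mouse',), ('Chair',), ('Shelf',), ('Monitor',)]
Query 2 returns: [('Monitor',), ('Shelf',), ('Chair',), ('Mouse',), ('Pen',), ('Tablet',), ('Laptop',), ('Desk',)]

Reason: ASC vs DESC gives opposite ordering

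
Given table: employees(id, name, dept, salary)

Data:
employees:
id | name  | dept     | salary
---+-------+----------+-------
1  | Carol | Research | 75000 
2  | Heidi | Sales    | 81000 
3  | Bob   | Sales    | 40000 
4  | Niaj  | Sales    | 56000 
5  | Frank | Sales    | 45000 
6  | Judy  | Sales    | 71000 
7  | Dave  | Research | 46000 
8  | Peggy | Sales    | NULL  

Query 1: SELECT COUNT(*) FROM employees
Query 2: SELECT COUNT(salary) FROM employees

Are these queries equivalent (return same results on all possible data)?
No, not equivalent

Query 1 returns: [(8,)]
Query 2 returns: [(7,)]

Reason: COUNT(*) includes NULLs, COUNT(column) excludes them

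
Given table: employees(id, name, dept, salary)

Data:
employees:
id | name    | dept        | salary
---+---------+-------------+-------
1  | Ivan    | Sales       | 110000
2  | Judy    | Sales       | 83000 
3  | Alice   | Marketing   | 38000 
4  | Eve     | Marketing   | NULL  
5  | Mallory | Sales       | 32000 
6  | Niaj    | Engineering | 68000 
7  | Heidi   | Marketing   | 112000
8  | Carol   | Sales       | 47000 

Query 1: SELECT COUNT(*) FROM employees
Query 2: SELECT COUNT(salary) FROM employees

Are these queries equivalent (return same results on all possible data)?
No, not equivalent

Query 1 returns: [(8,)]
Query 2 returns: [(7,)]

Reason: COUNT(*) includes NULLs, COUNT(column) excludes them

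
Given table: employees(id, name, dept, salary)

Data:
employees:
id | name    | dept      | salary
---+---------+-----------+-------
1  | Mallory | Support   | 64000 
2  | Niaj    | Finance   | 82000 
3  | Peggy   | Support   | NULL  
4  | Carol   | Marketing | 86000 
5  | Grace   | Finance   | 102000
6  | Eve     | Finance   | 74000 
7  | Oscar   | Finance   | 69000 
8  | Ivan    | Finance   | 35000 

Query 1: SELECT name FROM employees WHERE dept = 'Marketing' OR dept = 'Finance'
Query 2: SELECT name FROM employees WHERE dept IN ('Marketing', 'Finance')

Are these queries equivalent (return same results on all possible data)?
Yes, equivalent

Both queries return: [('Carol',), ('Eve',), ('Grace',), ('Ivan',), ('Niaj',), ('Oscar',)]

Reason: OR vs IN are equivalent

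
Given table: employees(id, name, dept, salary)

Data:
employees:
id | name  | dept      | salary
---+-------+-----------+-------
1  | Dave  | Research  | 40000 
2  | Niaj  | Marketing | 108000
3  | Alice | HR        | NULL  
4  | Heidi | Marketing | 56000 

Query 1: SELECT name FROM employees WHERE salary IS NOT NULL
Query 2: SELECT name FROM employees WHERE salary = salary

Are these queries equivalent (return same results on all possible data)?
Yes, equivalent

Both queries return: [('Dave',), ('Heidi',), ('Niaj',)]

Reason: IS NOT NULL vs self-equality (both exclude NULLs)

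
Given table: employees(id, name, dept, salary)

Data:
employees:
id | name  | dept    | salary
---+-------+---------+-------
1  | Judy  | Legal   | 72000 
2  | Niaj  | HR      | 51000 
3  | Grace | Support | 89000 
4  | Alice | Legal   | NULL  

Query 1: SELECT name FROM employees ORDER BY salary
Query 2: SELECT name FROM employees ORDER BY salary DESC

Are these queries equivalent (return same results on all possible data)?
No, not equivalent

Query 1 returns: [('Alice',), ('Niaj',), ('Judy',), ('Grace',)]
Query 2 returns: [('Grace',), ('Judy',), ('Niaj',), ('Alice',)]

Reason: ASC vs DESC gives opposite ordering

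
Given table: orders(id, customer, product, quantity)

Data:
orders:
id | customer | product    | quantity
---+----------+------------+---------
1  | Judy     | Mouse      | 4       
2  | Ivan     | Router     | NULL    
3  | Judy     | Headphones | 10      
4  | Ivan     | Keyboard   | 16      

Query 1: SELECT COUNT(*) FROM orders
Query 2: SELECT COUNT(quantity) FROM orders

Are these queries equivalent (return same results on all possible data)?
No, not equivalent

Query 1 returns: [(4,)]
Query 2 returns: [(3,)]

Reason: COUNT(*) includes NULLs, COUNT(column) excludes them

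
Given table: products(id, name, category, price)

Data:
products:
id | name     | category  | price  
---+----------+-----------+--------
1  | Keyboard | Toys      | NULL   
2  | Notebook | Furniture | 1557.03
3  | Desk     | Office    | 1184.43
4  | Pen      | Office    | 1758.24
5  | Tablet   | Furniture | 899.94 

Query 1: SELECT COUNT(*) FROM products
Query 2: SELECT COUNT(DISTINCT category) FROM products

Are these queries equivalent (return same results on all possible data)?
No, not equivalent

Query 1 returns: [(5,)]
Query 2 returns: [(3,)]

Reason: COUNT(*) counts rows, COUNT(DISTINCT category) counts unique categorys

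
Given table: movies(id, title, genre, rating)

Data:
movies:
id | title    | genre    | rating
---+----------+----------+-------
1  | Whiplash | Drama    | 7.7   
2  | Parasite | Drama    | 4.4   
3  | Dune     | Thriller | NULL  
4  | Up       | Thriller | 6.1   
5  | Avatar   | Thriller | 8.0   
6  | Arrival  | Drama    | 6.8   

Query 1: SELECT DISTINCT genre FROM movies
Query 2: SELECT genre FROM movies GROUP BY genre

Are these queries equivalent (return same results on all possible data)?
Yes, equivalent

Both queries return: [('Drama',), ('Thriller',)]

Reason: Both get unique genres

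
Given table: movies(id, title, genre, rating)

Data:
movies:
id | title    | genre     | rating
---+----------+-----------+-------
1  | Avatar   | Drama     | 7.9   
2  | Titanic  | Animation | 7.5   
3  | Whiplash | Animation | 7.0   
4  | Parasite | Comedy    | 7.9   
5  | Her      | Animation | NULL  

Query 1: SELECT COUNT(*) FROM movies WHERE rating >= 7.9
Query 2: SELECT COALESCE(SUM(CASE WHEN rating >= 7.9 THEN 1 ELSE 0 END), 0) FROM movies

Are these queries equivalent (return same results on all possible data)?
Yes, equivalent

Both queries return: [(2,)]

Reason: COUNT with WHERE vs conditional SUM (COALESCE handles empty-table NULL)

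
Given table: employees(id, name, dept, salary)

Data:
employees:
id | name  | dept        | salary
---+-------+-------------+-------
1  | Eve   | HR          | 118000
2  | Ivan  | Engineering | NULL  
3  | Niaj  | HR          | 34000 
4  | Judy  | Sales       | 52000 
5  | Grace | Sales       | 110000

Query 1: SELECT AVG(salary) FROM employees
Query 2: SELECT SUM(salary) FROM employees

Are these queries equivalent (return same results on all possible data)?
No, not equivalent

Query 1 returns: [(78500.0,)]
Query 2 returns: [(314000,)]

Reason: AVG vs SUM give different aggregate values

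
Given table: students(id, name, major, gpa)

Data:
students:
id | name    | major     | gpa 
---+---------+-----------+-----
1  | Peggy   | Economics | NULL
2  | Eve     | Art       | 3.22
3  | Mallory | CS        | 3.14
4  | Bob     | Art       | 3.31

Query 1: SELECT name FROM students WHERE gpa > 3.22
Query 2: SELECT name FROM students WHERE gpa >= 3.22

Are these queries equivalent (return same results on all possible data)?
No, not equivalent

Query 1 returns: [('Bob',)]
Query 2 returns: [('Eve',), ('Bob',)]

Reason: > vs >= gives different results when gpa = 3.22 exists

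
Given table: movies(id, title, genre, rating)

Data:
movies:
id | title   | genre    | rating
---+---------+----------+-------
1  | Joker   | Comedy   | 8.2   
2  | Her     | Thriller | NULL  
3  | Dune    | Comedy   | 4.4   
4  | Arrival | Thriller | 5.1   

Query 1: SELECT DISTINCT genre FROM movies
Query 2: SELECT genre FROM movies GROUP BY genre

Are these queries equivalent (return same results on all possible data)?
Yes, equivalent

Both queries return: [('Comedy',), ('Thriller',)]

Reason: Both get unique genres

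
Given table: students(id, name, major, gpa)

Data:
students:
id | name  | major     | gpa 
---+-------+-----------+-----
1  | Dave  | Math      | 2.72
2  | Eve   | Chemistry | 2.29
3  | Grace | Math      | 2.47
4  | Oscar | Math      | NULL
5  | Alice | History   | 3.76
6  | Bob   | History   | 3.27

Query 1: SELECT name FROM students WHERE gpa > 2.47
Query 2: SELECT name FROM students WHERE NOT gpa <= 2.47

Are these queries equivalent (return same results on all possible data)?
Yes, equivalent

Both queries return: [('Alice',), ('Bob',), ('Dave',)]

Reason: Both filter gpa > 2.47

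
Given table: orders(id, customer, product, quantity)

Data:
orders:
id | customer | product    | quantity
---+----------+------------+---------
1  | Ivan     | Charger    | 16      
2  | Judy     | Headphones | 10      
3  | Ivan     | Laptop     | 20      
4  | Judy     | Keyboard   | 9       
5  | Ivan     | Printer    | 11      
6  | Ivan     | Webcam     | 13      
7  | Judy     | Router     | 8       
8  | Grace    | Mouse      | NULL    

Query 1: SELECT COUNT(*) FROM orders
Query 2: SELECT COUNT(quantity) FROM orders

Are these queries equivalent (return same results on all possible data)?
No, not equivalent

Query 1 returns: [(8,)]
Query 2 returns: [(7,)]

Reason: COUNT(*) includes NULLs, COUNT(column) excludes them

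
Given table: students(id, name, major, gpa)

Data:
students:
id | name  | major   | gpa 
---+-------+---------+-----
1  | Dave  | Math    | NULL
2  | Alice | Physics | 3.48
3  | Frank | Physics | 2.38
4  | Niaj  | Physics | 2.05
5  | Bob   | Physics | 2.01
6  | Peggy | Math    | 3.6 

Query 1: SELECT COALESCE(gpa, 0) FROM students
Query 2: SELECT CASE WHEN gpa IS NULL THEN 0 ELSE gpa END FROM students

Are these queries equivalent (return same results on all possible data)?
Yes, equivalent

Both queries return: [(0,), (2.01,), (2.05,), (2.38,), (3.48,), (3.6,)]

Reason: COALESCE vs CASE for NULL handling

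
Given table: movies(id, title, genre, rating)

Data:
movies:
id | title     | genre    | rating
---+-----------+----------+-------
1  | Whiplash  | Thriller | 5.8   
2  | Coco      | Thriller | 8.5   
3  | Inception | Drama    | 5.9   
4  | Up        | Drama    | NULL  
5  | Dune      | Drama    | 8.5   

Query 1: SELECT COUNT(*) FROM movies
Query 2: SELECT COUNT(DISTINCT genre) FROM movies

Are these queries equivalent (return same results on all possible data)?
No, not equivalent

Query 1 returns: [(5,)]
Query 2 returns: [(2,)]

Reason: COUNT(*) counts rows, COUNT(DISTINCT genre) counts unique genres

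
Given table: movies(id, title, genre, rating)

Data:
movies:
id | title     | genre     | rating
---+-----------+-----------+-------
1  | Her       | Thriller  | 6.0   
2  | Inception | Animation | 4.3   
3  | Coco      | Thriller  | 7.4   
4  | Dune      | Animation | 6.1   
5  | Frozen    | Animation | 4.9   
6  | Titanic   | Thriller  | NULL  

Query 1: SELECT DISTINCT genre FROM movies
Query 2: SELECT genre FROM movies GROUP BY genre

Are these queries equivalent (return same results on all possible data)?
Yes, equivalent

Both queries return: [('Animation',), ('Thriller',)]

Reason: Both get unique genres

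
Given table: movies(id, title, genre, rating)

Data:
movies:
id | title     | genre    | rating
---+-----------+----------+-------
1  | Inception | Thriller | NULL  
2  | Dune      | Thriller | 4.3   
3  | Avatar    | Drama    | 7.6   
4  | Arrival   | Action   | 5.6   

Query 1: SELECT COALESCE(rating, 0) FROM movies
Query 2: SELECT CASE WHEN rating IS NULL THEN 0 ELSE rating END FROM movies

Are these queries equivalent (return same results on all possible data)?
Yes, equivalent

Both queries return: [(0,), (4.3,), (5.6,), (7.6,)]

Reason: COALESCE vs CASE for NULL handling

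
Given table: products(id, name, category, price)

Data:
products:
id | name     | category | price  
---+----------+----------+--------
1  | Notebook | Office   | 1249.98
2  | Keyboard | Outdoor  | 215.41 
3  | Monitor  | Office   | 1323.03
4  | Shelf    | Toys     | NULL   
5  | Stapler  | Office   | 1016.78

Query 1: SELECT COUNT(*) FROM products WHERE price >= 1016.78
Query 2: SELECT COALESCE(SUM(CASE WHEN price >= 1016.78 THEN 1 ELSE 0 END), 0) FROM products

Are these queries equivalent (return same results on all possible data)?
Yes, equivalent

Both queries return: [(3,)]

Reason: COUNT with WHERE vs conditional SUM (COALESCE handles empty-table NULL)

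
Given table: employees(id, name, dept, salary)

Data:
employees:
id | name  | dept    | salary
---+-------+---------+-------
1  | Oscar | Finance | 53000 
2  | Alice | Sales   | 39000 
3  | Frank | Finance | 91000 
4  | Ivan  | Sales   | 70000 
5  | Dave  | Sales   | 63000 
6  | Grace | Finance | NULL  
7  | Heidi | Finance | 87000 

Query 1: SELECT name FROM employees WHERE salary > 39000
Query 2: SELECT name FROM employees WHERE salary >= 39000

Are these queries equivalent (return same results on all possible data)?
No, not equivalent

Query 1 returns: [('Oscar',), ('Frank',), ('Ivan',), ('Dave',), ('Heidi',)]
Query 2 returns: [('Oscar',), ('Alice',), ('Frank',), ('Ivan',), ('Dave',), ('Heidi',)]

Reason: > vs >= gives different results when salary = 39000 exists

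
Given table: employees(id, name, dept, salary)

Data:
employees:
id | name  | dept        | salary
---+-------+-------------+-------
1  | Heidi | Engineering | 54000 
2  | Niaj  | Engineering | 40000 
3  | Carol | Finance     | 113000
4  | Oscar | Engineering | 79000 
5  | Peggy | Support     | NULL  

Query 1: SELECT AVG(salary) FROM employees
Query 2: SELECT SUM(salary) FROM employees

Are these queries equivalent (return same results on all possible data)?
No, not equivalent

Query 1 returns: [(71500.0,)]
Query 2 returns: [(286000,)]

Reason: AVG vs SUM give different aggregate values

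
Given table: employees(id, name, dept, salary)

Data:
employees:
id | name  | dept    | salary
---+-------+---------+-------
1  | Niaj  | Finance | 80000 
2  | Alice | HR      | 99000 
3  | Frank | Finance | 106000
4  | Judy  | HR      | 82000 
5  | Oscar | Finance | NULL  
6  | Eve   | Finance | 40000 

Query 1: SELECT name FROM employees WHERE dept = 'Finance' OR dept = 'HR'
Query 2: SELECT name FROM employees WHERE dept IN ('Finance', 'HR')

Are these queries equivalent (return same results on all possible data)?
Yes, equivalent

Both queries return: [('Alice',), ('Eve',), ('Frank',), ('Judy',), ('Niaj',), ('Oscar',)]

Reason: OR vs IN are equivalent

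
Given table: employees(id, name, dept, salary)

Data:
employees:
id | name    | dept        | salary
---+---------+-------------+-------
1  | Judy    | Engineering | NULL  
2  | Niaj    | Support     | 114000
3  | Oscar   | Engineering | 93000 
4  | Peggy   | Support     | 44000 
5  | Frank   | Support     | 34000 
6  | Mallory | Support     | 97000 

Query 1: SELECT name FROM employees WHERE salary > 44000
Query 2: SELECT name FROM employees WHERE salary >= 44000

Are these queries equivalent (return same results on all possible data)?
No, not equivalent

Query 1 returns: [('Niaj',), ('Oscar',), ('Mallory',)]
Query 2 returns: [('Niaj',), ('Oscar',), ('Peggy',), ('Mallory',)]

Reason: > vs >= gives different results when salary = 44000 exists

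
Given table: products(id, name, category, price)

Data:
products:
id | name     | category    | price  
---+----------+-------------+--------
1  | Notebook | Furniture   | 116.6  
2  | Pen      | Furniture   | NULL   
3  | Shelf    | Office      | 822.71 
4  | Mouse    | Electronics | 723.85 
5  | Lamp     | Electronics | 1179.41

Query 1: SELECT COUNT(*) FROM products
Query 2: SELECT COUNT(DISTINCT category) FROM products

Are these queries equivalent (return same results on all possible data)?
No, not equivalent

Query 1 returns: [(5,)]
Query 2 returns: [(3,)]

Reason: COUNT(*) counts rows, COUNT(DISTINCT category) counts unique categorys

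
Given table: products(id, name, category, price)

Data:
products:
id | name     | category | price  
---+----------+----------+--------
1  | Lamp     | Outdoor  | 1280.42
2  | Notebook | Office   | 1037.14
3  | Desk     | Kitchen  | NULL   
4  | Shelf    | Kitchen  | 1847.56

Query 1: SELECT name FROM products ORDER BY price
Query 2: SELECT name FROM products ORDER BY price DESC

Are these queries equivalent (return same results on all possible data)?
No, not equivalent

Query 1 returns: [('Desk',), ('Notebook',), ('Lamp',), ('Shelf',)]
Query 2 returns: [('Shelf',), ('Lamp',), ('Notebook',), ('Desk',)]

Reason: ASC vs DESC gives opposite ordering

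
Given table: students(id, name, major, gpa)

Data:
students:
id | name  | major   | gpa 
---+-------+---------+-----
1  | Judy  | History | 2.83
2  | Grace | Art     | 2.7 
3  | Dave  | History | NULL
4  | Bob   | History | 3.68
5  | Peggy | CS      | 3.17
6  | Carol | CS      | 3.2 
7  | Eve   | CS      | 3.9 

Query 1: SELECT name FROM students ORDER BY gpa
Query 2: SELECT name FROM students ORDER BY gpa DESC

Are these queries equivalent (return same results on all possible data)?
No, not equivalent

Query 1 returns: [('Dave',), ('Grace',), ('Judy',), ('Peggy',), ('Carol',), ('Bob',), ('Eve',)]
Query 2 returns: [('Eve',), ('Bob',), ('Carol',), ('Peggy',), ('Judy',), ('Grace',), ('Dave',)]

Reason: ASC vs DESC gives opposite ordering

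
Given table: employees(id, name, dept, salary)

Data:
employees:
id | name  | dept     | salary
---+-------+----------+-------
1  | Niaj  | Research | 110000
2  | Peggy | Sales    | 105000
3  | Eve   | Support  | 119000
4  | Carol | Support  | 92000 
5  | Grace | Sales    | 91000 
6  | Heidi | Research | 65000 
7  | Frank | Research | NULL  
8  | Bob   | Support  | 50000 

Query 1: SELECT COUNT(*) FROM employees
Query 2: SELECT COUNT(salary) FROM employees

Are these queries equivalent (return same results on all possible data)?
No, not equivalent

Query 1 returns: [(8,)]
Query 2 returns: [(7,)]

Reason: COUNT(*) includes NULLs, COUNT(column) excludes them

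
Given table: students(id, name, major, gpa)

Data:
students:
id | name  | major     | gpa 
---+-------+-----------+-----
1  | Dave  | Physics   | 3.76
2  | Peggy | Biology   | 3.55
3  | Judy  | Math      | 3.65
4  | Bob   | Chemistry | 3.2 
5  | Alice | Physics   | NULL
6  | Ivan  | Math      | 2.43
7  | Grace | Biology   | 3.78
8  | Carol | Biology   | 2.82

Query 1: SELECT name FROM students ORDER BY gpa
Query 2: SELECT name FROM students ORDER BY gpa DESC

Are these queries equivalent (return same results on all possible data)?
No, not equivalent

Query 1 returns: [('Alice',), ('Ivan',), ('Carol',), ('Bob',), ('Peggy',), ('Judy',), ('Dave',), ('Grace',)]
Query 2 returns: [('Grace',), ('Dave',), ('Judy',), ('Peggy',), ('Bob',), ('Carol',), ('Ivan',), ('Alice',)]

Reason: ASC vs DESC gives opposite ordering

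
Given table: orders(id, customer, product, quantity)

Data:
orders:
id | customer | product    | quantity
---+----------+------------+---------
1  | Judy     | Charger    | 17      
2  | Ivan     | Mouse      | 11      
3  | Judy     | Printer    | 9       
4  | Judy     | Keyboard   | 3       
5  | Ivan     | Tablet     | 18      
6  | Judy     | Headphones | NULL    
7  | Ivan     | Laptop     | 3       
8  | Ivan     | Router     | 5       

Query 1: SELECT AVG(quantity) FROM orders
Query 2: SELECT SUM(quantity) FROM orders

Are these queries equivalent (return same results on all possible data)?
No, not equivalent

Query 1 returns: [(9.428571428571429,)]
Query 2 returns: [(66,)]

Reason: AVG vs SUM give different aggregate values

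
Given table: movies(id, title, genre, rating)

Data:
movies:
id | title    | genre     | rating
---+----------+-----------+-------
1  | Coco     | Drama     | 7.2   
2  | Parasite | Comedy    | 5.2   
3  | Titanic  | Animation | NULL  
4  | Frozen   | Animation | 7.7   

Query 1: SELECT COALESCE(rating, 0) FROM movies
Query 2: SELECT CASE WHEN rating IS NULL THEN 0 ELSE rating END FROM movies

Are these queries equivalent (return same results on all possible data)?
Yes, equivalent

Both queries return: [(0,), (5.2,), (7.2,), (7.7,)]

Reason: COALESCE vs CASE for NULL handling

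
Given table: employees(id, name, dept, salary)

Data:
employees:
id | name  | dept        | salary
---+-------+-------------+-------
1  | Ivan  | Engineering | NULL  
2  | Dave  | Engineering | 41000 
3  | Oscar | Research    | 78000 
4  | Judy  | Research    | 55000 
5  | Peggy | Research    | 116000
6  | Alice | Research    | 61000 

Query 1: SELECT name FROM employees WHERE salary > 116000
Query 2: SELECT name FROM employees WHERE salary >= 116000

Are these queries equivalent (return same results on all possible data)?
No, not equivalent

Query 1 returns: []
Query 2 returns: [('Peggy',)]

Reason: > vs >= gives different results when salary = 116000 exists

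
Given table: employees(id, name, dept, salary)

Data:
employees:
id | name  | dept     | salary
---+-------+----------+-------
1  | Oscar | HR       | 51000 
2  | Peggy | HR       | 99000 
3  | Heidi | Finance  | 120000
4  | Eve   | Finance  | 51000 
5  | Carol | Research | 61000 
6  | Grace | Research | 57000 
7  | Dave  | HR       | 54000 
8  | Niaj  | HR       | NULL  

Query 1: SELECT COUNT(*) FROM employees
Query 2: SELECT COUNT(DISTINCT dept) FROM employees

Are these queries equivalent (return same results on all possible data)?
No, not equivalent

Query 1 returns: [(8,)]
Query 2 returns: [(3,)]

Reason: COUNT(*) counts rows, COUNT(DISTINCT dept) counts unique depts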